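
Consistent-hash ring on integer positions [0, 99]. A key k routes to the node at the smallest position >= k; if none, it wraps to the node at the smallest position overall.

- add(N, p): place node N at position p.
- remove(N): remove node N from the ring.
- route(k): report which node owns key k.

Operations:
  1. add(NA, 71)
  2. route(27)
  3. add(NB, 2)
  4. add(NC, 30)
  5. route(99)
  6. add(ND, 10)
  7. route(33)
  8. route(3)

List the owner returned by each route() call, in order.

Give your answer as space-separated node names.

Answer: NA NB NA ND

Derivation:
Op 1: add NA@71 -> ring=[71:NA]
Op 2: route key 27: smallest pos >= 27 is 71 -> NA
Op 3: add NB@2 -> ring=[2:NB,71:NA]
Op 4: add NC@30 -> ring=[2:NB,30:NC,71:NA]
Op 5: route key 99: none >= 99, wrap to smallest pos 2 -> NB
Op 6: add ND@10 -> ring=[2:NB,10:ND,30:NC,71:NA]
Op 7: route key 33: smallest pos >= 33 is 71 -> NA
Op 8: route key 3: smallest pos >= 3 is 10 -> ND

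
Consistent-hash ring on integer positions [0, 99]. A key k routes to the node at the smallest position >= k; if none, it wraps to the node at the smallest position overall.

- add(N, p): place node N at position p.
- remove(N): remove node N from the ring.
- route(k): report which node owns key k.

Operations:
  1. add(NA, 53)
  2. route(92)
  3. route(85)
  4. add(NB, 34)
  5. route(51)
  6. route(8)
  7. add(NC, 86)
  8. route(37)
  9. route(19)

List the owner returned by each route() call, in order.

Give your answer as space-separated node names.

Op 1: add NA@53 -> ring=[53:NA]
Op 2: route key 92: none >= 92, wrap to smallest pos 53 -> NA
Op 3: route key 85: none >= 85, wrap to smallest pos 53 -> NA
Op 4: add NB@34 -> ring=[34:NB,53:NA]
Op 5: route key 51: smallest pos >= 51 is 53 -> NA
Op 6: route key 8: smallest pos >= 8 is 34 -> NB
Op 7: add NC@86 -> ring=[34:NB,53:NA,86:NC]
Op 8: route key 37: smallest pos >= 37 is 53 -> NA
Op 9: route key 19: smallest pos >= 19 is 34 -> NB

Answer: NA NA NA NB NA NB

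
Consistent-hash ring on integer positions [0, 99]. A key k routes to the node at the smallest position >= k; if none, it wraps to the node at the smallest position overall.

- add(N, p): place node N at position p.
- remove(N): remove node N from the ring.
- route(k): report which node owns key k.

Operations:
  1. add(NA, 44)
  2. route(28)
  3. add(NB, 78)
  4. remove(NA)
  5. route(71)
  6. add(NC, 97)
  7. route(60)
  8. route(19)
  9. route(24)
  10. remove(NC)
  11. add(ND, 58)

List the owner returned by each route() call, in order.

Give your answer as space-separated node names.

Op 1: add NA@44 -> ring=[44:NA]
Op 2: route key 28: smallest pos >= 28 is 44 -> NA
Op 3: add NB@78 -> ring=[44:NA,78:NB]
Op 4: remove NA -> ring=[78:NB]
Op 5: route key 71: smallest pos >= 71 is 78 -> NB
Op 6: add NC@97 -> ring=[78:NB,97:NC]
Op 7: route key 60: smallest pos >= 60 is 78 -> NB
Op 8: route key 19: smallest pos >= 19 is 78 -> NB
Op 9: route key 24: smallest pos >= 24 is 78 -> NB
Op 10: remove NC -> ring=[78:NB]
Op 11: add ND@58 -> ring=[58:ND,78:NB]

Answer: NA NB NB NB NB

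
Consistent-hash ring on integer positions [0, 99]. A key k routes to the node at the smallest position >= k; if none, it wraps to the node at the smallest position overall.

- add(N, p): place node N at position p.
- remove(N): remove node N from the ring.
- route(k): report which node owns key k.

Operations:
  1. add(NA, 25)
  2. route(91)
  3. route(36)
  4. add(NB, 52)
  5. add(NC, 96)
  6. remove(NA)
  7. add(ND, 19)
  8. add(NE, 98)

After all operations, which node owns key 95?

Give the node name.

Answer: NC

Derivation:
Op 1: add NA@25 -> ring=[25:NA]
Op 2: route key 91: none >= 91, wrap to smallest pos 25 -> NA
Op 3: route key 36: none >= 36, wrap to smallest pos 25 -> NA
Op 4: add NB@52 -> ring=[25:NA,52:NB]
Op 5: add NC@96 -> ring=[25:NA,52:NB,96:NC]
Op 6: remove NA -> ring=[52:NB,96:NC]
Op 7: add ND@19 -> ring=[19:ND,52:NB,96:NC]
Op 8: add NE@98 -> ring=[19:ND,52:NB,96:NC,98:NE]
Final route key 95: smallest pos >= 95 is 96 -> NC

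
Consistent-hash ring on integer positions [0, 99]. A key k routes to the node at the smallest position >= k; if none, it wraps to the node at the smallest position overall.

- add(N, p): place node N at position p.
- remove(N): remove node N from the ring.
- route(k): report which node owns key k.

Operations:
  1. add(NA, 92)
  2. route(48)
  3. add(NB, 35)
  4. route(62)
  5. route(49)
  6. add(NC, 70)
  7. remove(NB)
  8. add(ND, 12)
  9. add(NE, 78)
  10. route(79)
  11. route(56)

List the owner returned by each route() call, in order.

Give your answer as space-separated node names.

Answer: NA NA NA NA NC

Derivation:
Op 1: add NA@92 -> ring=[92:NA]
Op 2: route key 48: smallest pos >= 48 is 92 -> NA
Op 3: add NB@35 -> ring=[35:NB,92:NA]
Op 4: route key 62: smallest pos >= 62 is 92 -> NA
Op 5: route key 49: smallest pos >= 49 is 92 -> NA
Op 6: add NC@70 -> ring=[35:NB,70:NC,92:NA]
Op 7: remove NB -> ring=[70:NC,92:NA]
Op 8: add ND@12 -> ring=[12:ND,70:NC,92:NA]
Op 9: add NE@78 -> ring=[12:ND,70:NC,78:NE,92:NA]
Op 10: route key 79: smallest pos >= 79 is 92 -> NA
Op 11: route key 56: smallest pos >= 56 is 70 -> NC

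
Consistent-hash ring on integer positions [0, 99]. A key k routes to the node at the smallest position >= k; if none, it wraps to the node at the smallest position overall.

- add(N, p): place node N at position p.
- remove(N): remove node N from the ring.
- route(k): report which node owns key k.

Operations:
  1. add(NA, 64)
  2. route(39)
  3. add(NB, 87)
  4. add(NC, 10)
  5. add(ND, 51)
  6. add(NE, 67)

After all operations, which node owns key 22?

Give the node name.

Op 1: add NA@64 -> ring=[64:NA]
Op 2: route key 39: smallest pos >= 39 is 64 -> NA
Op 3: add NB@87 -> ring=[64:NA,87:NB]
Op 4: add NC@10 -> ring=[10:NC,64:NA,87:NB]
Op 5: add ND@51 -> ring=[10:NC,51:ND,64:NA,87:NB]
Op 6: add NE@67 -> ring=[10:NC,51:ND,64:NA,67:NE,87:NB]
Final route key 22: smallest pos >= 22 is 51 -> ND

Answer: ND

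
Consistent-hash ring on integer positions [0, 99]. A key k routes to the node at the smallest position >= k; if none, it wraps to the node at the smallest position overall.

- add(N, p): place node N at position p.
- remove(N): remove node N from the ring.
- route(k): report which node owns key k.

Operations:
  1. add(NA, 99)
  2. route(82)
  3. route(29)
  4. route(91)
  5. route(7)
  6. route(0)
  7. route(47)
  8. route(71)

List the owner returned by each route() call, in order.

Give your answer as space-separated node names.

Answer: NA NA NA NA NA NA NA

Derivation:
Op 1: add NA@99 -> ring=[99:NA]
Op 2: route key 82: smallest pos >= 82 is 99 -> NA
Op 3: route key 29: smallest pos >= 29 is 99 -> NA
Op 4: route key 91: smallest pos >= 91 is 99 -> NA
Op 5: route key 7: smallest pos >= 7 is 99 -> NA
Op 6: route key 0: smallest pos >= 0 is 99 -> NA
Op 7: route key 47: smallest pos >= 47 is 99 -> NA
Op 8: route key 71: smallest pos >= 71 is 99 -> NA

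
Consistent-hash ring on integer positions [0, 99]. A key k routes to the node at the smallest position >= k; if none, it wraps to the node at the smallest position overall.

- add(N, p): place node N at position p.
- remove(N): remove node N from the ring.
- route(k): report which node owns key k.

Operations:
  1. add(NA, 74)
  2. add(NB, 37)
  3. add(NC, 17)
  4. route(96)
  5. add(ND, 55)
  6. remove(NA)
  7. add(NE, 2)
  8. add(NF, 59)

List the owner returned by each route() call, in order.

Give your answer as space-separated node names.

Answer: NC

Derivation:
Op 1: add NA@74 -> ring=[74:NA]
Op 2: add NB@37 -> ring=[37:NB,74:NA]
Op 3: add NC@17 -> ring=[17:NC,37:NB,74:NA]
Op 4: route key 96: none >= 96, wrap to smallest pos 17 -> NC
Op 5: add ND@55 -> ring=[17:NC,37:NB,55:ND,74:NA]
Op 6: remove NA -> ring=[17:NC,37:NB,55:ND]
Op 7: add NE@2 -> ring=[2:NE,17:NC,37:NB,55:ND]
Op 8: add NF@59 -> ring=[2:NE,17:NC,37:NB,55:ND,59:NF]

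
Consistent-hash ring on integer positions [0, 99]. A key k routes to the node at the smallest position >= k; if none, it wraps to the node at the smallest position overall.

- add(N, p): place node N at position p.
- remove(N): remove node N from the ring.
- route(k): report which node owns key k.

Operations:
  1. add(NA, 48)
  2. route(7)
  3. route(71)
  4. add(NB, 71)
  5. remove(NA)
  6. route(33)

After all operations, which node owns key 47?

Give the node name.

Op 1: add NA@48 -> ring=[48:NA]
Op 2: route key 7: smallest pos >= 7 is 48 -> NA
Op 3: route key 71: none >= 71, wrap to smallest pos 48 -> NA
Op 4: add NB@71 -> ring=[48:NA,71:NB]
Op 5: remove NA -> ring=[71:NB]
Op 6: route key 33: smallest pos >= 33 is 71 -> NB
Final route key 47: smallest pos >= 47 is 71 -> NB

Answer: NB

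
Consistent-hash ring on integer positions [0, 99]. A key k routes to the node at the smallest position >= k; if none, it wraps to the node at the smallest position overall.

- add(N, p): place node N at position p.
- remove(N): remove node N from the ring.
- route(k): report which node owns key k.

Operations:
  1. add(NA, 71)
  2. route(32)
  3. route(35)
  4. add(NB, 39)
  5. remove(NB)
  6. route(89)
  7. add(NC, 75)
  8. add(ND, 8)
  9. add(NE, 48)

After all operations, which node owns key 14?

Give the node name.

Op 1: add NA@71 -> ring=[71:NA]
Op 2: route key 32: smallest pos >= 32 is 71 -> NA
Op 3: route key 35: smallest pos >= 35 is 71 -> NA
Op 4: add NB@39 -> ring=[39:NB,71:NA]
Op 5: remove NB -> ring=[71:NA]
Op 6: route key 89: none >= 89, wrap to smallest pos 71 -> NA
Op 7: add NC@75 -> ring=[71:NA,75:NC]
Op 8: add ND@8 -> ring=[8:ND,71:NA,75:NC]
Op 9: add NE@48 -> ring=[8:ND,48:NE,71:NA,75:NC]
Final route key 14: smallest pos >= 14 is 48 -> NE

Answer: NE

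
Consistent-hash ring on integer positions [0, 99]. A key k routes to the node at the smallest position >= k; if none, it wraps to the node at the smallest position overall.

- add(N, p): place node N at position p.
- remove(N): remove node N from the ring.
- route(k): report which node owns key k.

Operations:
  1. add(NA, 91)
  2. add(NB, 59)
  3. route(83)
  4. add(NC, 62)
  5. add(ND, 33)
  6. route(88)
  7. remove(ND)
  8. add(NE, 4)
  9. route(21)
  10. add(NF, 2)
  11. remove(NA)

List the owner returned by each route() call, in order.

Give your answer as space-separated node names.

Op 1: add NA@91 -> ring=[91:NA]
Op 2: add NB@59 -> ring=[59:NB,91:NA]
Op 3: route key 83: smallest pos >= 83 is 91 -> NA
Op 4: add NC@62 -> ring=[59:NB,62:NC,91:NA]
Op 5: add ND@33 -> ring=[33:ND,59:NB,62:NC,91:NA]
Op 6: route key 88: smallest pos >= 88 is 91 -> NA
Op 7: remove ND -> ring=[59:NB,62:NC,91:NA]
Op 8: add NE@4 -> ring=[4:NE,59:NB,62:NC,91:NA]
Op 9: route key 21: smallest pos >= 21 is 59 -> NB
Op 10: add NF@2 -> ring=[2:NF,4:NE,59:NB,62:NC,91:NA]
Op 11: remove NA -> ring=[2:NF,4:NE,59:NB,62:NC]

Answer: NA NA NB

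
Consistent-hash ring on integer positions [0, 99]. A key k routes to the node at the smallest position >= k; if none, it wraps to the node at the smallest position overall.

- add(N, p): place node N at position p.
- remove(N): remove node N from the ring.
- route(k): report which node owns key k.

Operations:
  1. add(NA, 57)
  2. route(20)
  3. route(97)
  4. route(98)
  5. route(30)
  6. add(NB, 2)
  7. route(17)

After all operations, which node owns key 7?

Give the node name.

Answer: NA

Derivation:
Op 1: add NA@57 -> ring=[57:NA]
Op 2: route key 20: smallest pos >= 20 is 57 -> NA
Op 3: route key 97: none >= 97, wrap to smallest pos 57 -> NA
Op 4: route key 98: none >= 98, wrap to smallest pos 57 -> NA
Op 5: route key 30: smallest pos >= 30 is 57 -> NA
Op 6: add NB@2 -> ring=[2:NB,57:NA]
Op 7: route key 17: smallest pos >= 17 is 57 -> NA
Final route key 7: smallest pos >= 7 is 57 -> NA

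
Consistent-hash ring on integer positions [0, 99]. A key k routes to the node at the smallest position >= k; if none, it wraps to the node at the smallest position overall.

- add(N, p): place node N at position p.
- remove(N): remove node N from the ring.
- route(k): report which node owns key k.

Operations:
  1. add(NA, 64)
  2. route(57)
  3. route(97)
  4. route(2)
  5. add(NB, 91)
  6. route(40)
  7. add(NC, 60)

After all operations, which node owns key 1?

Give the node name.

Op 1: add NA@64 -> ring=[64:NA]
Op 2: route key 57: smallest pos >= 57 is 64 -> NA
Op 3: route key 97: none >= 97, wrap to smallest pos 64 -> NA
Op 4: route key 2: smallest pos >= 2 is 64 -> NA
Op 5: add NB@91 -> ring=[64:NA,91:NB]
Op 6: route key 40: smallest pos >= 40 is 64 -> NA
Op 7: add NC@60 -> ring=[60:NC,64:NA,91:NB]
Final route key 1: smallest pos >= 1 is 60 -> NC

Answer: NC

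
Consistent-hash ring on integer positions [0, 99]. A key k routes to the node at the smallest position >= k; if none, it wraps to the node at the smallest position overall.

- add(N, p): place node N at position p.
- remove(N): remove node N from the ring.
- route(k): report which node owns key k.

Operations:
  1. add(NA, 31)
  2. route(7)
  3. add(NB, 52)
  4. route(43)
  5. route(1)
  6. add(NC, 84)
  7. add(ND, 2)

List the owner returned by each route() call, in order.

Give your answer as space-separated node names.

Op 1: add NA@31 -> ring=[31:NA]
Op 2: route key 7: smallest pos >= 7 is 31 -> NA
Op 3: add NB@52 -> ring=[31:NA,52:NB]
Op 4: route key 43: smallest pos >= 43 is 52 -> NB
Op 5: route key 1: smallest pos >= 1 is 31 -> NA
Op 6: add NC@84 -> ring=[31:NA,52:NB,84:NC]
Op 7: add ND@2 -> ring=[2:ND,31:NA,52:NB,84:NC]

Answer: NA NB NA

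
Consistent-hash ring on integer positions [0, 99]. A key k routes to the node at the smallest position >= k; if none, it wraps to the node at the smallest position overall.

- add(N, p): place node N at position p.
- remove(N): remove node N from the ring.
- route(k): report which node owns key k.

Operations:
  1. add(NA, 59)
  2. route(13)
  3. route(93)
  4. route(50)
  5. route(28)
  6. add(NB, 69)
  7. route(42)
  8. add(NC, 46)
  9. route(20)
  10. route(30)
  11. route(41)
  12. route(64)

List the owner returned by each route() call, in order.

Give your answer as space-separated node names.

Answer: NA NA NA NA NA NC NC NC NB

Derivation:
Op 1: add NA@59 -> ring=[59:NA]
Op 2: route key 13: smallest pos >= 13 is 59 -> NA
Op 3: route key 93: none >= 93, wrap to smallest pos 59 -> NA
Op 4: route key 50: smallest pos >= 50 is 59 -> NA
Op 5: route key 28: smallest pos >= 28 is 59 -> NA
Op 6: add NB@69 -> ring=[59:NA,69:NB]
Op 7: route key 42: smallest pos >= 42 is 59 -> NA
Op 8: add NC@46 -> ring=[46:NC,59:NA,69:NB]
Op 9: route key 20: smallest pos >= 20 is 46 -> NC
Op 10: route key 30: smallest pos >= 30 is 46 -> NC
Op 11: route key 41: smallest pos >= 41 is 46 -> NC
Op 12: route key 64: smallest pos >= 64 is 69 -> NB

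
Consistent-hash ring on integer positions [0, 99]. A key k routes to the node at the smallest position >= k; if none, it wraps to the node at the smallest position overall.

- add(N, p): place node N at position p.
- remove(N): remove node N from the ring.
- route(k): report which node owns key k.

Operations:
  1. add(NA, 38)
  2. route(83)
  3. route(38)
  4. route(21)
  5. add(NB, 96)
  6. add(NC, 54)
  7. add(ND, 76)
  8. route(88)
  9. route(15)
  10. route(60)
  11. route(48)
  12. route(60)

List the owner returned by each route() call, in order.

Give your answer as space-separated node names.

Answer: NA NA NA NB NA ND NC ND

Derivation:
Op 1: add NA@38 -> ring=[38:NA]
Op 2: route key 83: none >= 83, wrap to smallest pos 38 -> NA
Op 3: route key 38: smallest pos >= 38 is 38 -> NA
Op 4: route key 21: smallest pos >= 21 is 38 -> NA
Op 5: add NB@96 -> ring=[38:NA,96:NB]
Op 6: add NC@54 -> ring=[38:NA,54:NC,96:NB]
Op 7: add ND@76 -> ring=[38:NA,54:NC,76:ND,96:NB]
Op 8: route key 88: smallest pos >= 88 is 96 -> NB
Op 9: route key 15: smallest pos >= 15 is 38 -> NA
Op 10: route key 60: smallest pos >= 60 is 76 -> ND
Op 11: route key 48: smallest pos >= 48 is 54 -> NC
Op 12: route key 60: smallest pos >= 60 is 76 -> ND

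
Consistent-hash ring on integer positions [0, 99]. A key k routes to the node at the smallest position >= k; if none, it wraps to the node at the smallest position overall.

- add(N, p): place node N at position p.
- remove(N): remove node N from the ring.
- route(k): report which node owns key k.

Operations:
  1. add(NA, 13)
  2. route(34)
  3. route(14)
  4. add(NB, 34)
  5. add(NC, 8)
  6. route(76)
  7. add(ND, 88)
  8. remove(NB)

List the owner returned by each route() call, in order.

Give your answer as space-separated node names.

Answer: NA NA NC

Derivation:
Op 1: add NA@13 -> ring=[13:NA]
Op 2: route key 34: none >= 34, wrap to smallest pos 13 -> NA
Op 3: route key 14: none >= 14, wrap to smallest pos 13 -> NA
Op 4: add NB@34 -> ring=[13:NA,34:NB]
Op 5: add NC@8 -> ring=[8:NC,13:NA,34:NB]
Op 6: route key 76: none >= 76, wrap to smallest pos 8 -> NC
Op 7: add ND@88 -> ring=[8:NC,13:NA,34:NB,88:ND]
Op 8: remove NB -> ring=[8:NC,13:NA,88:ND]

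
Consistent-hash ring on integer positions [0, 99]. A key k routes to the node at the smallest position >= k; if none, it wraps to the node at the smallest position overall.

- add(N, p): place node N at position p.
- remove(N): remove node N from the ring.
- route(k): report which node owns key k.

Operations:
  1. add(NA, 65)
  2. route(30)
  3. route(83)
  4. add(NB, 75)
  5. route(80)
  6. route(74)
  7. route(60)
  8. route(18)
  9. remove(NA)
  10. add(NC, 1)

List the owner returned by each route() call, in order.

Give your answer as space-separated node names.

Op 1: add NA@65 -> ring=[65:NA]
Op 2: route key 30: smallest pos >= 30 is 65 -> NA
Op 3: route key 83: none >= 83, wrap to smallest pos 65 -> NA
Op 4: add NB@75 -> ring=[65:NA,75:NB]
Op 5: route key 80: none >= 80, wrap to smallest pos 65 -> NA
Op 6: route key 74: smallest pos >= 74 is 75 -> NB
Op 7: route key 60: smallest pos >= 60 is 65 -> NA
Op 8: route key 18: smallest pos >= 18 is 65 -> NA
Op 9: remove NA -> ring=[75:NB]
Op 10: add NC@1 -> ring=[1:NC,75:NB]

Answer: NA NA NA NB NA NA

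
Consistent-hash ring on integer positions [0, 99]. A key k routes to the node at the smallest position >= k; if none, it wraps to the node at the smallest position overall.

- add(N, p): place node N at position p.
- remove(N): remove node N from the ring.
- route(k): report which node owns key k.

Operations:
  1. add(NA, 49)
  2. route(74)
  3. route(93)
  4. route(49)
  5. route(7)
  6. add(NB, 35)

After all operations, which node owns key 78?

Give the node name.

Op 1: add NA@49 -> ring=[49:NA]
Op 2: route key 74: none >= 74, wrap to smallest pos 49 -> NA
Op 3: route key 93: none >= 93, wrap to smallest pos 49 -> NA
Op 4: route key 49: smallest pos >= 49 is 49 -> NA
Op 5: route key 7: smallest pos >= 7 is 49 -> NA
Op 6: add NB@35 -> ring=[35:NB,49:NA]
Final route key 78: none >= 78, wrap to smallest pos 35 -> NB

Answer: NB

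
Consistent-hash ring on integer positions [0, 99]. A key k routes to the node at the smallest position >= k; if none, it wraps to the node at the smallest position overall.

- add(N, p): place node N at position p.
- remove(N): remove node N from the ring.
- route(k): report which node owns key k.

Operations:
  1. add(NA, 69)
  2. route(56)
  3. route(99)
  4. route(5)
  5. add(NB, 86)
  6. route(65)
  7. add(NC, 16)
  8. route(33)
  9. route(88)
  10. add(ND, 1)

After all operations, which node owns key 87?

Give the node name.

Op 1: add NA@69 -> ring=[69:NA]
Op 2: route key 56: smallest pos >= 56 is 69 -> NA
Op 3: route key 99: none >= 99, wrap to smallest pos 69 -> NA
Op 4: route key 5: smallest pos >= 5 is 69 -> NA
Op 5: add NB@86 -> ring=[69:NA,86:NB]
Op 6: route key 65: smallest pos >= 65 is 69 -> NA
Op 7: add NC@16 -> ring=[16:NC,69:NA,86:NB]
Op 8: route key 33: smallest pos >= 33 is 69 -> NA
Op 9: route key 88: none >= 88, wrap to smallest pos 16 -> NC
Op 10: add ND@1 -> ring=[1:ND,16:NC,69:NA,86:NB]
Final route key 87: none >= 87, wrap to smallest pos 1 -> ND

Answer: ND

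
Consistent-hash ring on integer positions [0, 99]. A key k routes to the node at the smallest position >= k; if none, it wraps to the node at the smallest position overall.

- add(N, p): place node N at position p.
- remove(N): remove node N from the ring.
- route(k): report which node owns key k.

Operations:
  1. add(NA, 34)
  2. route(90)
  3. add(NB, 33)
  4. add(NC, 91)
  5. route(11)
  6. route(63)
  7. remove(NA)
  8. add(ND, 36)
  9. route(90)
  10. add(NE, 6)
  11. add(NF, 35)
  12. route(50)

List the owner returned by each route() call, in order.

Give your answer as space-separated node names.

Op 1: add NA@34 -> ring=[34:NA]
Op 2: route key 90: none >= 90, wrap to smallest pos 34 -> NA
Op 3: add NB@33 -> ring=[33:NB,34:NA]
Op 4: add NC@91 -> ring=[33:NB,34:NA,91:NC]
Op 5: route key 11: smallest pos >= 11 is 33 -> NB
Op 6: route key 63: smallest pos >= 63 is 91 -> NC
Op 7: remove NA -> ring=[33:NB,91:NC]
Op 8: add ND@36 -> ring=[33:NB,36:ND,91:NC]
Op 9: route key 90: smallest pos >= 90 is 91 -> NC
Op 10: add NE@6 -> ring=[6:NE,33:NB,36:ND,91:NC]
Op 11: add NF@35 -> ring=[6:NE,33:NB,35:NF,36:ND,91:NC]
Op 12: route key 50: smallest pos >= 50 is 91 -> NC

Answer: NA NB NC NC NC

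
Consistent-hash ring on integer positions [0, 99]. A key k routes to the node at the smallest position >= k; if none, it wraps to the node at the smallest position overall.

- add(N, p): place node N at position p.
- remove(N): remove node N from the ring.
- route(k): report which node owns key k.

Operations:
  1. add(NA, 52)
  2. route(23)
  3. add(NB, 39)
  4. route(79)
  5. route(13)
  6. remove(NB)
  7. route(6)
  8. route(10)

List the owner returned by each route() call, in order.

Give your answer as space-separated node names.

Answer: NA NB NB NA NA

Derivation:
Op 1: add NA@52 -> ring=[52:NA]
Op 2: route key 23: smallest pos >= 23 is 52 -> NA
Op 3: add NB@39 -> ring=[39:NB,52:NA]
Op 4: route key 79: none >= 79, wrap to smallest pos 39 -> NB
Op 5: route key 13: smallest pos >= 13 is 39 -> NB
Op 6: remove NB -> ring=[52:NA]
Op 7: route key 6: smallest pos >= 6 is 52 -> NA
Op 8: route key 10: smallest pos >= 10 is 52 -> NA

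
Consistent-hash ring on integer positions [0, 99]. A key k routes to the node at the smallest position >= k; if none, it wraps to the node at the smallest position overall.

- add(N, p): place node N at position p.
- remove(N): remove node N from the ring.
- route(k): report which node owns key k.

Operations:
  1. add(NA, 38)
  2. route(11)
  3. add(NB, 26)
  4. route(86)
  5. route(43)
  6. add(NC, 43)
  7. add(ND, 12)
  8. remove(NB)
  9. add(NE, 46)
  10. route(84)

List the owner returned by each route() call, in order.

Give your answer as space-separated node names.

Answer: NA NB NB ND

Derivation:
Op 1: add NA@38 -> ring=[38:NA]
Op 2: route key 11: smallest pos >= 11 is 38 -> NA
Op 3: add NB@26 -> ring=[26:NB,38:NA]
Op 4: route key 86: none >= 86, wrap to smallest pos 26 -> NB
Op 5: route key 43: none >= 43, wrap to smallest pos 26 -> NB
Op 6: add NC@43 -> ring=[26:NB,38:NA,43:NC]
Op 7: add ND@12 -> ring=[12:ND,26:NB,38:NA,43:NC]
Op 8: remove NB -> ring=[12:ND,38:NA,43:NC]
Op 9: add NE@46 -> ring=[12:ND,38:NA,43:NC,46:NE]
Op 10: route key 84: none >= 84, wrap to smallest pos 12 -> ND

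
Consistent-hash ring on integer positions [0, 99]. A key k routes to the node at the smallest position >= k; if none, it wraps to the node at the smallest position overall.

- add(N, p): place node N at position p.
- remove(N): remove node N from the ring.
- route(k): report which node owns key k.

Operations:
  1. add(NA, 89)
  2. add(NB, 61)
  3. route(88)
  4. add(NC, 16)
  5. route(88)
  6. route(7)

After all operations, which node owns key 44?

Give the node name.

Answer: NB

Derivation:
Op 1: add NA@89 -> ring=[89:NA]
Op 2: add NB@61 -> ring=[61:NB,89:NA]
Op 3: route key 88: smallest pos >= 88 is 89 -> NA
Op 4: add NC@16 -> ring=[16:NC,61:NB,89:NA]
Op 5: route key 88: smallest pos >= 88 is 89 -> NA
Op 6: route key 7: smallest pos >= 7 is 16 -> NC
Final route key 44: smallest pos >= 44 is 61 -> NB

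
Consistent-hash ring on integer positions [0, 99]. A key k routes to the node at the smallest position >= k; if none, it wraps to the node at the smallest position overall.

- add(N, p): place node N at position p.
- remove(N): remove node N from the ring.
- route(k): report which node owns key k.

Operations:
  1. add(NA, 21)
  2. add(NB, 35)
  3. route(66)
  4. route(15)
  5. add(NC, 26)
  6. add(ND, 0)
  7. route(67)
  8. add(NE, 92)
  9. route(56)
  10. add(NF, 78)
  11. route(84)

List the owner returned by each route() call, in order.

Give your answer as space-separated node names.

Answer: NA NA ND NE NE

Derivation:
Op 1: add NA@21 -> ring=[21:NA]
Op 2: add NB@35 -> ring=[21:NA,35:NB]
Op 3: route key 66: none >= 66, wrap to smallest pos 21 -> NA
Op 4: route key 15: smallest pos >= 15 is 21 -> NA
Op 5: add NC@26 -> ring=[21:NA,26:NC,35:NB]
Op 6: add ND@0 -> ring=[0:ND,21:NA,26:NC,35:NB]
Op 7: route key 67: none >= 67, wrap to smallest pos 0 -> ND
Op 8: add NE@92 -> ring=[0:ND,21:NA,26:NC,35:NB,92:NE]
Op 9: route key 56: smallest pos >= 56 is 92 -> NE
Op 10: add NF@78 -> ring=[0:ND,21:NA,26:NC,35:NB,78:NF,92:NE]
Op 11: route key 84: smallest pos >= 84 is 92 -> NE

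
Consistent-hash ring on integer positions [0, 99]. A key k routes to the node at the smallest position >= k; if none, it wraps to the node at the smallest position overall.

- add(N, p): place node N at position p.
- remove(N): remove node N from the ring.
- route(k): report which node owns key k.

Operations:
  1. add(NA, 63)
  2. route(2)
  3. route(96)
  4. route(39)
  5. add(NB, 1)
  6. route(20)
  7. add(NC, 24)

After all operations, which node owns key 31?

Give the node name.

Op 1: add NA@63 -> ring=[63:NA]
Op 2: route key 2: smallest pos >= 2 is 63 -> NA
Op 3: route key 96: none >= 96, wrap to smallest pos 63 -> NA
Op 4: route key 39: smallest pos >= 39 is 63 -> NA
Op 5: add NB@1 -> ring=[1:NB,63:NA]
Op 6: route key 20: smallest pos >= 20 is 63 -> NA
Op 7: add NC@24 -> ring=[1:NB,24:NC,63:NA]
Final route key 31: smallest pos >= 31 is 63 -> NA

Answer: NA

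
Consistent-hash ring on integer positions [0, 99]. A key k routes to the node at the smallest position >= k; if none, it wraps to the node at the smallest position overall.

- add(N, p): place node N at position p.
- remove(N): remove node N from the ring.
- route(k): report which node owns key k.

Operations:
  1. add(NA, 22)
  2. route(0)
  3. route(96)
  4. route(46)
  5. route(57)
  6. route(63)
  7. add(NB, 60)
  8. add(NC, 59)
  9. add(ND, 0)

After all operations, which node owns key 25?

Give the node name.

Answer: NC

Derivation:
Op 1: add NA@22 -> ring=[22:NA]
Op 2: route key 0: smallest pos >= 0 is 22 -> NA
Op 3: route key 96: none >= 96, wrap to smallest pos 22 -> NA
Op 4: route key 46: none >= 46, wrap to smallest pos 22 -> NA
Op 5: route key 57: none >= 57, wrap to smallest pos 22 -> NA
Op 6: route key 63: none >= 63, wrap to smallest pos 22 -> NA
Op 7: add NB@60 -> ring=[22:NA,60:NB]
Op 8: add NC@59 -> ring=[22:NA,59:NC,60:NB]
Op 9: add ND@0 -> ring=[0:ND,22:NA,59:NC,60:NB]
Final route key 25: smallest pos >= 25 is 59 -> NC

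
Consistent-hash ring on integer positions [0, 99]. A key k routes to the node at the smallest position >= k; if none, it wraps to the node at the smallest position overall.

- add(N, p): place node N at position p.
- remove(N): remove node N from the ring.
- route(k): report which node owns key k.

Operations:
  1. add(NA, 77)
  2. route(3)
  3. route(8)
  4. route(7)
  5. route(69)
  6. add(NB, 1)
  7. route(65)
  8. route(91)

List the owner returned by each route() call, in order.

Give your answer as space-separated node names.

Answer: NA NA NA NA NA NB

Derivation:
Op 1: add NA@77 -> ring=[77:NA]
Op 2: route key 3: smallest pos >= 3 is 77 -> NA
Op 3: route key 8: smallest pos >= 8 is 77 -> NA
Op 4: route key 7: smallest pos >= 7 is 77 -> NA
Op 5: route key 69: smallest pos >= 69 is 77 -> NA
Op 6: add NB@1 -> ring=[1:NB,77:NA]
Op 7: route key 65: smallest pos >= 65 is 77 -> NA
Op 8: route key 91: none >= 91, wrap to smallest pos 1 -> NB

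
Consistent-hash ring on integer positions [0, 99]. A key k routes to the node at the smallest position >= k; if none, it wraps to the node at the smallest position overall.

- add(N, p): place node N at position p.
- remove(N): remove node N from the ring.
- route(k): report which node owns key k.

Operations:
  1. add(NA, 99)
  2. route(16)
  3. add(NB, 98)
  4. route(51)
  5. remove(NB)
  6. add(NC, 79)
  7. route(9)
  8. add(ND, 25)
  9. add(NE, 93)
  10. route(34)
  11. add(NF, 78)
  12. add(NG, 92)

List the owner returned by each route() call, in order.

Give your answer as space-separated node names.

Answer: NA NB NC NC

Derivation:
Op 1: add NA@99 -> ring=[99:NA]
Op 2: route key 16: smallest pos >= 16 is 99 -> NA
Op 3: add NB@98 -> ring=[98:NB,99:NA]
Op 4: route key 51: smallest pos >= 51 is 98 -> NB
Op 5: remove NB -> ring=[99:NA]
Op 6: add NC@79 -> ring=[79:NC,99:NA]
Op 7: route key 9: smallest pos >= 9 is 79 -> NC
Op 8: add ND@25 -> ring=[25:ND,79:NC,99:NA]
Op 9: add NE@93 -> ring=[25:ND,79:NC,93:NE,99:NA]
Op 10: route key 34: smallest pos >= 34 is 79 -> NC
Op 11: add NF@78 -> ring=[25:ND,78:NF,79:NC,93:NE,99:NA]
Op 12: add NG@92 -> ring=[25:ND,78:NF,79:NC,92:NG,93:NE,99:NA]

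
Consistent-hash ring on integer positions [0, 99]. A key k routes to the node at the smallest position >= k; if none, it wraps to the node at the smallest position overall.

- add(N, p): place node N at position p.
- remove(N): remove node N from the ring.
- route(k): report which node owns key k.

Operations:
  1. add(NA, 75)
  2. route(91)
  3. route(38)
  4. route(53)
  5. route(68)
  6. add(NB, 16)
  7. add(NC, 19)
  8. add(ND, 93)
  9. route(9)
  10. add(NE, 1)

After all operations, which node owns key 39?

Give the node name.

Op 1: add NA@75 -> ring=[75:NA]
Op 2: route key 91: none >= 91, wrap to smallest pos 75 -> NA
Op 3: route key 38: smallest pos >= 38 is 75 -> NA
Op 4: route key 53: smallest pos >= 53 is 75 -> NA
Op 5: route key 68: smallest pos >= 68 is 75 -> NA
Op 6: add NB@16 -> ring=[16:NB,75:NA]
Op 7: add NC@19 -> ring=[16:NB,19:NC,75:NA]
Op 8: add ND@93 -> ring=[16:NB,19:NC,75:NA,93:ND]
Op 9: route key 9: smallest pos >= 9 is 16 -> NB
Op 10: add NE@1 -> ring=[1:NE,16:NB,19:NC,75:NA,93:ND]
Final route key 39: smallest pos >= 39 is 75 -> NA

Answer: NA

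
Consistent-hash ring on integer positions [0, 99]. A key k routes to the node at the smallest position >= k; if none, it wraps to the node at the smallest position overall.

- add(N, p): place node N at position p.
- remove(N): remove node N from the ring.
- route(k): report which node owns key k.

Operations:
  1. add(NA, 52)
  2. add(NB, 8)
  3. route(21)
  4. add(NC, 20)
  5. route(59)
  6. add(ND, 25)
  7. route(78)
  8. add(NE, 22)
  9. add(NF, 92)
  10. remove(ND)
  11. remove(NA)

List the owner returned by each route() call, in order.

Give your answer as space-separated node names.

Answer: NA NB NB

Derivation:
Op 1: add NA@52 -> ring=[52:NA]
Op 2: add NB@8 -> ring=[8:NB,52:NA]
Op 3: route key 21: smallest pos >= 21 is 52 -> NA
Op 4: add NC@20 -> ring=[8:NB,20:NC,52:NA]
Op 5: route key 59: none >= 59, wrap to smallest pos 8 -> NB
Op 6: add ND@25 -> ring=[8:NB,20:NC,25:ND,52:NA]
Op 7: route key 78: none >= 78, wrap to smallest pos 8 -> NB
Op 8: add NE@22 -> ring=[8:NB,20:NC,22:NE,25:ND,52:NA]
Op 9: add NF@92 -> ring=[8:NB,20:NC,22:NE,25:ND,52:NA,92:NF]
Op 10: remove ND -> ring=[8:NB,20:NC,22:NE,52:NA,92:NF]
Op 11: remove NA -> ring=[8:NB,20:NC,22:NE,92:NF]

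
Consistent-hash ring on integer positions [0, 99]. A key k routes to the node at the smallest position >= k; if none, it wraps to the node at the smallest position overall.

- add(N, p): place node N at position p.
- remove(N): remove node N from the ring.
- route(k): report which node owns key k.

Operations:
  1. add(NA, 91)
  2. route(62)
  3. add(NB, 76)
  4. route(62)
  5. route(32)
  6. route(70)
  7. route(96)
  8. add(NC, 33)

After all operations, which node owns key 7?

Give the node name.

Op 1: add NA@91 -> ring=[91:NA]
Op 2: route key 62: smallest pos >= 62 is 91 -> NA
Op 3: add NB@76 -> ring=[76:NB,91:NA]
Op 4: route key 62: smallest pos >= 62 is 76 -> NB
Op 5: route key 32: smallest pos >= 32 is 76 -> NB
Op 6: route key 70: smallest pos >= 70 is 76 -> NB
Op 7: route key 96: none >= 96, wrap to smallest pos 76 -> NB
Op 8: add NC@33 -> ring=[33:NC,76:NB,91:NA]
Final route key 7: smallest pos >= 7 is 33 -> NC

Answer: NC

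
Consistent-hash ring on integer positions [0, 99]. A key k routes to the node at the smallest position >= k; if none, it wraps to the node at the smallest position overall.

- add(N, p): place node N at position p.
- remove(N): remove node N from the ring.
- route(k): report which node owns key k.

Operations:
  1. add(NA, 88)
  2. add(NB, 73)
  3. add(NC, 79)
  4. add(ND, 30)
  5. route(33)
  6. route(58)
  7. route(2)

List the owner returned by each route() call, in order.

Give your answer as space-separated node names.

Op 1: add NA@88 -> ring=[88:NA]
Op 2: add NB@73 -> ring=[73:NB,88:NA]
Op 3: add NC@79 -> ring=[73:NB,79:NC,88:NA]
Op 4: add ND@30 -> ring=[30:ND,73:NB,79:NC,88:NA]
Op 5: route key 33: smallest pos >= 33 is 73 -> NB
Op 6: route key 58: smallest pos >= 58 is 73 -> NB
Op 7: route key 2: smallest pos >= 2 is 30 -> ND

Answer: NB NB ND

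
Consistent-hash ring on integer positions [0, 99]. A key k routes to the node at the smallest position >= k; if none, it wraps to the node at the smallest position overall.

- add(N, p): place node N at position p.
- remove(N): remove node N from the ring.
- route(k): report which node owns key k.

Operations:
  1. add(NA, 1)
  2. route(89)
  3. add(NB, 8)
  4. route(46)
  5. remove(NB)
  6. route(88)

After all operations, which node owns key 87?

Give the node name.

Op 1: add NA@1 -> ring=[1:NA]
Op 2: route key 89: none >= 89, wrap to smallest pos 1 -> NA
Op 3: add NB@8 -> ring=[1:NA,8:NB]
Op 4: route key 46: none >= 46, wrap to smallest pos 1 -> NA
Op 5: remove NB -> ring=[1:NA]
Op 6: route key 88: none >= 88, wrap to smallest pos 1 -> NA
Final route key 87: none >= 87, wrap to smallest pos 1 -> NA

Answer: NA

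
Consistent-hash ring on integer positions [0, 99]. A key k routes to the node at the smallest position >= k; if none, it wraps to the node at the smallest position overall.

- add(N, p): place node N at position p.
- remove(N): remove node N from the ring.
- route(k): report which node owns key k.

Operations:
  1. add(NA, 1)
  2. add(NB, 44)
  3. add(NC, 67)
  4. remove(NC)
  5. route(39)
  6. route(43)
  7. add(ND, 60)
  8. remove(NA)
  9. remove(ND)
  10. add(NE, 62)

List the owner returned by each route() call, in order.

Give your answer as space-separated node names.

Answer: NB NB

Derivation:
Op 1: add NA@1 -> ring=[1:NA]
Op 2: add NB@44 -> ring=[1:NA,44:NB]
Op 3: add NC@67 -> ring=[1:NA,44:NB,67:NC]
Op 4: remove NC -> ring=[1:NA,44:NB]
Op 5: route key 39: smallest pos >= 39 is 44 -> NB
Op 6: route key 43: smallest pos >= 43 is 44 -> NB
Op 7: add ND@60 -> ring=[1:NA,44:NB,60:ND]
Op 8: remove NA -> ring=[44:NB,60:ND]
Op 9: remove ND -> ring=[44:NB]
Op 10: add NE@62 -> ring=[44:NB,62:NE]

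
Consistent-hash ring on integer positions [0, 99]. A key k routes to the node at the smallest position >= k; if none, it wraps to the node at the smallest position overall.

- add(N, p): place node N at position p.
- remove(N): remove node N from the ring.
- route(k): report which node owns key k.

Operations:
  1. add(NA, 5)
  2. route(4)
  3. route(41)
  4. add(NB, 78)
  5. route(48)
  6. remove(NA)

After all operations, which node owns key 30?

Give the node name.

Op 1: add NA@5 -> ring=[5:NA]
Op 2: route key 4: smallest pos >= 4 is 5 -> NA
Op 3: route key 41: none >= 41, wrap to smallest pos 5 -> NA
Op 4: add NB@78 -> ring=[5:NA,78:NB]
Op 5: route key 48: smallest pos >= 48 is 78 -> NB
Op 6: remove NA -> ring=[78:NB]
Final route key 30: smallest pos >= 30 is 78 -> NB

Answer: NB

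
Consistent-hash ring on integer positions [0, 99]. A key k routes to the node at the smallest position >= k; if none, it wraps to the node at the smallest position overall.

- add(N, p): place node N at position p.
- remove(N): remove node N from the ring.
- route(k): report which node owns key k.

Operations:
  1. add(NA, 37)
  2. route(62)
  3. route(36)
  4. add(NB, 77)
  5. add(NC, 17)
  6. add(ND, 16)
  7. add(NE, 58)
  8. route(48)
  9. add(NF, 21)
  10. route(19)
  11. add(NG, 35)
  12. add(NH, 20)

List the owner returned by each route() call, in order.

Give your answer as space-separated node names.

Op 1: add NA@37 -> ring=[37:NA]
Op 2: route key 62: none >= 62, wrap to smallest pos 37 -> NA
Op 3: route key 36: smallest pos >= 36 is 37 -> NA
Op 4: add NB@77 -> ring=[37:NA,77:NB]
Op 5: add NC@17 -> ring=[17:NC,37:NA,77:NB]
Op 6: add ND@16 -> ring=[16:ND,17:NC,37:NA,77:NB]
Op 7: add NE@58 -> ring=[16:ND,17:NC,37:NA,58:NE,77:NB]
Op 8: route key 48: smallest pos >= 48 is 58 -> NE
Op 9: add NF@21 -> ring=[16:ND,17:NC,21:NF,37:NA,58:NE,77:NB]
Op 10: route key 19: smallest pos >= 19 is 21 -> NF
Op 11: add NG@35 -> ring=[16:ND,17:NC,21:NF,35:NG,37:NA,58:NE,77:NB]
Op 12: add NH@20 -> ring=[16:ND,17:NC,20:NH,21:NF,35:NG,37:NA,58:NE,77:NB]

Answer: NA NA NE NF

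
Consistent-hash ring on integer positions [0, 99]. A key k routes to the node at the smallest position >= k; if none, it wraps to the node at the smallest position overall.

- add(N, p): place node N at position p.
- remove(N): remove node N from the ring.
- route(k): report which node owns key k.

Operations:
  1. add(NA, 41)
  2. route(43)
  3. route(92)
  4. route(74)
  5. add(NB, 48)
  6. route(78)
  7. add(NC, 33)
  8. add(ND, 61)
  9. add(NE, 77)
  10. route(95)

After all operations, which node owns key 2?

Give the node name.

Answer: NC

Derivation:
Op 1: add NA@41 -> ring=[41:NA]
Op 2: route key 43: none >= 43, wrap to smallest pos 41 -> NA
Op 3: route key 92: none >= 92, wrap to smallest pos 41 -> NA
Op 4: route key 74: none >= 74, wrap to smallest pos 41 -> NA
Op 5: add NB@48 -> ring=[41:NA,48:NB]
Op 6: route key 78: none >= 78, wrap to smallest pos 41 -> NA
Op 7: add NC@33 -> ring=[33:NC,41:NA,48:NB]
Op 8: add ND@61 -> ring=[33:NC,41:NA,48:NB,61:ND]
Op 9: add NE@77 -> ring=[33:NC,41:NA,48:NB,61:ND,77:NE]
Op 10: route key 95: none >= 95, wrap to smallest pos 33 -> NC
Final route key 2: smallest pos >= 2 is 33 -> NC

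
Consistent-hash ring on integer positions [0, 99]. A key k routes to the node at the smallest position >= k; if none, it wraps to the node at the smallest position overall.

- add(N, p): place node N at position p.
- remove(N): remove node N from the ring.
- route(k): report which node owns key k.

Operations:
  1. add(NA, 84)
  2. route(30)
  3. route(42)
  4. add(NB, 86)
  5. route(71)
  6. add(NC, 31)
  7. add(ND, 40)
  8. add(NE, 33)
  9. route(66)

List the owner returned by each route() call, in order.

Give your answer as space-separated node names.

Answer: NA NA NA NA

Derivation:
Op 1: add NA@84 -> ring=[84:NA]
Op 2: route key 30: smallest pos >= 30 is 84 -> NA
Op 3: route key 42: smallest pos >= 42 is 84 -> NA
Op 4: add NB@86 -> ring=[84:NA,86:NB]
Op 5: route key 71: smallest pos >= 71 is 84 -> NA
Op 6: add NC@31 -> ring=[31:NC,84:NA,86:NB]
Op 7: add ND@40 -> ring=[31:NC,40:ND,84:NA,86:NB]
Op 8: add NE@33 -> ring=[31:NC,33:NE,40:ND,84:NA,86:NB]
Op 9: route key 66: smallest pos >= 66 is 84 -> NA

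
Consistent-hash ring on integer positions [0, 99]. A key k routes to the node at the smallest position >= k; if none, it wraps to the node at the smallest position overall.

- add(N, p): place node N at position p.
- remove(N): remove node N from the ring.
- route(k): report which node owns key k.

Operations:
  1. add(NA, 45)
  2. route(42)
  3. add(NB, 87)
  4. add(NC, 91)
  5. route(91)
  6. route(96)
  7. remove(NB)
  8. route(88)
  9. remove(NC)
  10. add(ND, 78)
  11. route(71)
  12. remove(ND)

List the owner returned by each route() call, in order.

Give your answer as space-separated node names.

Answer: NA NC NA NC ND

Derivation:
Op 1: add NA@45 -> ring=[45:NA]
Op 2: route key 42: smallest pos >= 42 is 45 -> NA
Op 3: add NB@87 -> ring=[45:NA,87:NB]
Op 4: add NC@91 -> ring=[45:NA,87:NB,91:NC]
Op 5: route key 91: smallest pos >= 91 is 91 -> NC
Op 6: route key 96: none >= 96, wrap to smallest pos 45 -> NA
Op 7: remove NB -> ring=[45:NA,91:NC]
Op 8: route key 88: smallest pos >= 88 is 91 -> NC
Op 9: remove NC -> ring=[45:NA]
Op 10: add ND@78 -> ring=[45:NA,78:ND]
Op 11: route key 71: smallest pos >= 71 is 78 -> ND
Op 12: remove ND -> ring=[45:NA]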